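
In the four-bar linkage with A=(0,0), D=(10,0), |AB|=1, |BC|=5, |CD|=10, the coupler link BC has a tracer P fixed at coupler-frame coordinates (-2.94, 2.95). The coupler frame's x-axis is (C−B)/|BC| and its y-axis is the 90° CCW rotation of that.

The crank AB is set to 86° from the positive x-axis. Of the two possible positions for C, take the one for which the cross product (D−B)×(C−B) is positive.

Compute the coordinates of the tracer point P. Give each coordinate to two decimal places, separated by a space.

-3.71 -0.76

A=(0,0), D=(10.00,0)
B = A + 1.00·(cos86°, sin86°) = (0.0698, 0.9976)
|BD| = 9.9802
circle(B,5.00) ∩ circle(D,10.00): a=1.2327, h=4.8457
  candidates: C₊=(1.7806,5.6958) cross=48.361; C₋=(0.8119,-3.9470) cross=-48.361
  mode + wants cross > 0 → take C=(1.7806,5.6958) (cross=48.361)
ex = (C−B)/|BC| = (0.3422,0.9396); ey = (-0.9396,0.3422)
P = B + -2.94·ex + 2.95·ey = (-3.7082,-0.7556)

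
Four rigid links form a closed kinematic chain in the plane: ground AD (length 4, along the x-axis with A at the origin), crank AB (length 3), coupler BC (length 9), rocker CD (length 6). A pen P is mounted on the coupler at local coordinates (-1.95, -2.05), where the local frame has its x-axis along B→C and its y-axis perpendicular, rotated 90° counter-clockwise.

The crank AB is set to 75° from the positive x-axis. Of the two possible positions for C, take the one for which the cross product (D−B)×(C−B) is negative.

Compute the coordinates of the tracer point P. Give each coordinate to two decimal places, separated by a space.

-1.66 4.34

A=(0,0), D=(4.00,0)
B = A + 3.00·(cos75°, sin75°) = (0.7765, 2.8978)
|BD| = 4.3346
circle(B,9.00) ∩ circle(D,6.00): a=7.3581, h=5.1825
  candidates: C₊=(9.7132,1.8328) cross=22.464; C₋=(2.7839,-5.8755) cross=-22.464
  mode - wants cross < 0 → take C=(2.7839,-5.8755) (cross=-22.464)
ex = (C−B)/|BC| = (0.2231,-0.9748); ey = (0.9748,0.2231)
P = B + -1.95·ex + -2.05·ey = (-1.6569,4.3414)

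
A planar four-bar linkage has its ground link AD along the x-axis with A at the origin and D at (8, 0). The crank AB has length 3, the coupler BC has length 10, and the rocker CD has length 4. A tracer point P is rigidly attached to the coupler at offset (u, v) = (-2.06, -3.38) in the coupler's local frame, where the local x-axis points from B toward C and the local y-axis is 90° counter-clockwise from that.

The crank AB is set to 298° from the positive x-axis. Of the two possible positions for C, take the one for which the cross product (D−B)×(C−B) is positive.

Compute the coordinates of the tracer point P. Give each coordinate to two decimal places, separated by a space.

2.05 -6.55

A=(0,0), D=(8.00,0)
B = A + 3.00·(cos298°, sin298°) = (1.4084, -2.6488)
|BD| = 7.1039
circle(B,10.00) ∩ circle(D,4.00): a=9.4642, h=3.2294
  candidates: C₊=(8.9859,3.8766) cross=22.941; C₋=(11.3942,-2.1164) cross=-22.941
  mode + wants cross > 0 → take C=(8.9859,3.8766) (cross=22.941)
ex = (C−B)/|BC| = (0.7578,0.6525); ey = (-0.6525,0.7578)
P = B + -2.06·ex + -3.38·ey = (2.0530,-6.5543)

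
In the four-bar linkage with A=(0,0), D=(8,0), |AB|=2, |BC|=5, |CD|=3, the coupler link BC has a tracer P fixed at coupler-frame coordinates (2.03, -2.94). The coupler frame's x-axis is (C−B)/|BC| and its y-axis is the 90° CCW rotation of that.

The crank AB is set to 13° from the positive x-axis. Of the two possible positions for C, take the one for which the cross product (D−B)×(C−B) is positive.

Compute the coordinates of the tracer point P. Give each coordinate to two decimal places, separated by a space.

5.04 -1.34

A=(0,0), D=(8.00,0)
B = A + 2.00·(cos13°, sin13°) = (1.9487, 0.4499)
|BD| = 6.0680
circle(B,5.00) ∩ circle(D,3.00): a=4.3524, h=2.4611
  candidates: C₊=(6.4716,2.5815) cross=14.934; C₋=(6.1067,-2.3271) cross=-14.934
  mode + wants cross > 0 → take C=(6.4716,2.5815) (cross=14.934)
ex = (C−B)/|BC| = (0.9046,0.4263); ey = (-0.4263,0.9046)
P = B + 2.03·ex + -2.94·ey = (5.0384,-1.3441)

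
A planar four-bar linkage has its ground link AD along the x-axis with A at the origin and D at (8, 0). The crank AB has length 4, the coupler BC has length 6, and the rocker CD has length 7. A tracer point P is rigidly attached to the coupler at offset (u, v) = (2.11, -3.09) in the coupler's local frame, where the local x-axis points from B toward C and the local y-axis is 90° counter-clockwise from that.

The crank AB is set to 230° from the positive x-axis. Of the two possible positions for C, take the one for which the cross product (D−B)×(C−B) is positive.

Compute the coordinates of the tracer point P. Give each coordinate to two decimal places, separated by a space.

1.16 -3.36

A=(0,0), D=(8.00,0)
B = A + 4.00·(cos230°, sin230°) = (-2.5712, -3.0642)
|BD| = 11.0063
circle(B,6.00) ∩ circle(D,7.00): a=4.9126, h=3.4448
  candidates: C₊=(1.1882,1.6121) cross=37.914; C₋=(3.1062,-5.0051) cross=-37.914
  mode + wants cross > 0 → take C=(1.1882,1.6121) (cross=37.914)
ex = (C−B)/|BC| = (0.6266,0.7794); ey = (-0.7794,0.6266)
P = B + 2.11·ex + -3.09·ey = (1.1592,-3.3557)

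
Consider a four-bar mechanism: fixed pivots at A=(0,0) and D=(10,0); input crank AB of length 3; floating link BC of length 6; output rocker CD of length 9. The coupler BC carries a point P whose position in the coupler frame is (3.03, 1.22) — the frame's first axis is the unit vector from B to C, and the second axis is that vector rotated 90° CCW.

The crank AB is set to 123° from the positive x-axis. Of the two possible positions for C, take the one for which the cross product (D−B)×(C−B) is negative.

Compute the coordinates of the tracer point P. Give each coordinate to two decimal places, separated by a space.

A=(0,0), D=(10.00,0)
B = A + 3.00·(cos123°, sin123°) = (-1.6339, 2.5160)
|BD| = 11.9029
circle(B,6.00) ∩ circle(D,9.00): a=4.0611, h=4.4167
  candidates: C₊=(3.2690,5.9745) cross=52.571; C₋=(1.4019,-2.6593) cross=-52.571
  mode - wants cross < 0 → take C=(1.4019,-2.6593) (cross=-52.571)
ex = (C−B)/|BC| = (0.5060,-0.8626); ey = (0.8626,0.5060)
P = B + 3.03·ex + 1.22·ey = (0.9515,0.5197)

0.95 0.52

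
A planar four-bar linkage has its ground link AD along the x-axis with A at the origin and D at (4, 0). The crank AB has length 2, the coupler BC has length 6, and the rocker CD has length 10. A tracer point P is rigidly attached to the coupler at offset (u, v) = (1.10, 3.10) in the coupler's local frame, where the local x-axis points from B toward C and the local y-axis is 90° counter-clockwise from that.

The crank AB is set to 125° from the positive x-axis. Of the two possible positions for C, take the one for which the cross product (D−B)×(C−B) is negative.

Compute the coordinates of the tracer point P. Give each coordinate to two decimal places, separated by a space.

-0.01 -1.45

A=(0,0), D=(4.00,0)
B = A + 2.00·(cos125°, sin125°) = (-1.1472, 1.6383)
|BD| = 5.4016
circle(B,6.00) ∩ circle(D,10.00): a=-3.2234, h=5.0606
  candidates: C₊=(-2.6838,7.4382) cross=27.335; C₋=(-5.7536,-2.2063) cross=-27.335
  mode - wants cross < 0 → take C=(-5.7536,-2.2063) (cross=-27.335)
ex = (C−B)/|BC| = (-0.7677,-0.6408); ey = (0.6408,-0.7677)
P = B + 1.10·ex + 3.10·ey = (-0.0053,-1.4465)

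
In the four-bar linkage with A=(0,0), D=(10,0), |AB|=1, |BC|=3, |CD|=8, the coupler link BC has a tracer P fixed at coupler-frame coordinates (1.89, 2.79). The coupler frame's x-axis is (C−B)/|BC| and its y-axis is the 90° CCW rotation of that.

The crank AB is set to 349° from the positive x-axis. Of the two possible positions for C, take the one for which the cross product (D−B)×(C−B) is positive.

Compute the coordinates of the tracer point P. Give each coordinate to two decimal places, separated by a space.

A=(0,0), D=(10.00,0)
B = A + 1.00·(cos349°, sin349°) = (0.9816, -0.1908)
|BD| = 9.0204
circle(B,3.00) ∩ circle(D,8.00): a=1.4615, h=2.6199
  candidates: C₊=(2.3874,2.4594) cross=23.633; C₋=(2.4983,-2.7792) cross=-23.633
  mode + wants cross > 0 → take C=(2.3874,2.4594) (cross=23.633)
ex = (C−B)/|BC| = (0.4686,0.8834); ey = (-0.8834,0.4686)
P = B + 1.89·ex + 2.79·ey = (-0.5974,2.7862)

-0.60 2.79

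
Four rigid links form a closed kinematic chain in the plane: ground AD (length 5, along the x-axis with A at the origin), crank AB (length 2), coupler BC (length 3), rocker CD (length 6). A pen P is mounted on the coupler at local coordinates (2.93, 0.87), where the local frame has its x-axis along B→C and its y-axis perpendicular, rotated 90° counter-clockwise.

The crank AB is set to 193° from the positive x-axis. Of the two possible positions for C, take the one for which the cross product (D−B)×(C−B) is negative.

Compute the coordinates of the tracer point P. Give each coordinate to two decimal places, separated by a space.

0.43 -2.37

A=(0,0), D=(5.00,0)
B = A + 2.00·(cos193°, sin193°) = (-1.9487, -0.4499)
|BD| = 6.9633
circle(B,3.00) ∩ circle(D,6.00): a=1.5429, h=2.5728
  candidates: C₊=(-0.5753,2.2172) cross=17.915; C₋=(-0.2428,-2.9177) cross=-17.915
  mode - wants cross < 0 → take C=(-0.2428,-2.9177) (cross=-17.915)
ex = (C−B)/|BC| = (0.5686,-0.8226); ey = (0.8226,0.5686)
P = B + 2.93·ex + 0.87·ey = (0.4330,-2.3654)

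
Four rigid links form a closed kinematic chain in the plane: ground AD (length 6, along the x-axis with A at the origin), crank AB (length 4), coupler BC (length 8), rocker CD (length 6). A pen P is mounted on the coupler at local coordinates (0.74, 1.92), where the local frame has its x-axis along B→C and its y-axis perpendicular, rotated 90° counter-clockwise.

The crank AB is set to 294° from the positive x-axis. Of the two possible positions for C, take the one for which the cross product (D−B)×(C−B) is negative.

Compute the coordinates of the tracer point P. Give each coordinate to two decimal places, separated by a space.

2.64 -1.87

A=(0,0), D=(6.00,0)
B = A + 4.00·(cos294°, sin294°) = (1.6269, -3.6542)
|BD| = 5.6988
circle(B,8.00) ∩ circle(D,6.00): a=5.3061, h=5.9871
  candidates: C₊=(1.8596,4.3424) cross=34.120; C₋=(9.5377,-4.8461) cross=-34.120
  mode - wants cross < 0 → take C=(9.5377,-4.8461) (cross=-34.120)
ex = (C−B)/|BC| = (0.9888,-0.1490); ey = (0.1490,0.9888)
P = B + 0.74·ex + 1.92·ey = (2.6448,-1.8659)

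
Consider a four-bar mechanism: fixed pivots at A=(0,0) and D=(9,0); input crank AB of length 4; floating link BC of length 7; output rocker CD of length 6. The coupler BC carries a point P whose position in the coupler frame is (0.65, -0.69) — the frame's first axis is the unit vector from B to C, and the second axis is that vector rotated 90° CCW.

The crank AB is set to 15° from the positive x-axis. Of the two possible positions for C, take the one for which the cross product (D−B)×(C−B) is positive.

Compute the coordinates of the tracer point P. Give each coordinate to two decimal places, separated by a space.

A=(0,0), D=(9.00,0)
B = A + 4.00·(cos15°, sin15°) = (3.8637, 1.0353)
|BD| = 5.2396
circle(B,7.00) ∩ circle(D,6.00): a=3.8604, h=5.8393
  candidates: C₊=(8.8017,5.9967) cross=30.596; C₋=(6.4942,-5.4517) cross=-30.596
  mode + wants cross > 0 → take C=(8.8017,5.9967) (cross=30.596)
ex = (C−B)/|BC| = (0.7054,0.7088); ey = (-0.7088,0.7054)
P = B + 0.65·ex + -0.69·ey = (4.8113,1.0092)

4.81 1.01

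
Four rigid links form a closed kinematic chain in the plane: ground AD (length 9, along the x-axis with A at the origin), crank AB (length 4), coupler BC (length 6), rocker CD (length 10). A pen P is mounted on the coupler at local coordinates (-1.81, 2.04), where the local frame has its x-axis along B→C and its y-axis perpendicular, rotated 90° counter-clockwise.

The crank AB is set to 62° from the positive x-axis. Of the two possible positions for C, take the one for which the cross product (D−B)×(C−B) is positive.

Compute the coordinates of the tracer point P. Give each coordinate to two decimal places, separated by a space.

A=(0,0), D=(9.00,0)
B = A + 4.00·(cos62°, sin62°) = (1.8779, 3.5318)
|BD| = 7.9497
circle(B,6.00) ∩ circle(D,10.00): a=-0.0504, h=5.9998
  candidates: C₊=(4.4982,8.9294) cross=47.697; C₋=(-0.8328,-1.8210) cross=-47.697
  mode + wants cross > 0 → take C=(4.4982,8.9294) (cross=47.697)
ex = (C−B)/|BC| = (0.4367,0.8996); ey = (-0.8996,0.4367)
P = B + -1.81·ex + 2.04·ey = (-0.7478,2.7944)

-0.75 2.79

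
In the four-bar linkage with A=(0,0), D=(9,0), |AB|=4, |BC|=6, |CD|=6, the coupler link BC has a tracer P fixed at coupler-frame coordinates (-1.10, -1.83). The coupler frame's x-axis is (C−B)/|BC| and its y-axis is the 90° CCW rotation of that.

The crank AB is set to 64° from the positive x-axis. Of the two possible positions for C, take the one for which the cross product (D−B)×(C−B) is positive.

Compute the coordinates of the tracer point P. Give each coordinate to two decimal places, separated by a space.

A=(0,0), D=(9.00,0)
B = A + 4.00·(cos64°, sin64°) = (1.7535, 3.5952)
|BD| = 8.0893
circle(B,6.00) ∩ circle(D,6.00): a=4.0447, h=4.4318
  candidates: C₊=(7.3464,5.7676) cross=35.850; C₋=(3.4071,-2.1725) cross=-35.850
  mode + wants cross > 0 → take C=(7.3464,5.7676) (cross=35.850)
ex = (C−B)/|BC| = (0.9321,0.3621); ey = (-0.3621,0.9321)
P = B + -1.10·ex + -1.83·ey = (1.3907,1.4911)

1.39 1.49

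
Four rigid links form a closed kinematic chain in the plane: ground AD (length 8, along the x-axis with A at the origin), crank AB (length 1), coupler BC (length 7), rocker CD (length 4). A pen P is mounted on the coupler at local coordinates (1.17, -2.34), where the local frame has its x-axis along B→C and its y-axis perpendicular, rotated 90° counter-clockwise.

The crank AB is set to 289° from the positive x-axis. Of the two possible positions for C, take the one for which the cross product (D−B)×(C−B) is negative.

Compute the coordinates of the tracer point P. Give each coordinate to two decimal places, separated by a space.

A=(0,0), D=(8.00,0)
B = A + 1.00·(cos289°, sin289°) = (0.3256, -0.9455)
|BD| = 7.7325
circle(B,7.00) ∩ circle(D,4.00): a=6.0001, h=3.6054
  candidates: C₊=(5.8398,3.3665) cross=27.879; C₋=(6.7215,-3.7902) cross=-27.879
  mode - wants cross < 0 → take C=(6.7215,-3.7902) (cross=-27.879)
ex = (C−B)/|BC| = (0.9137,-0.4064); ey = (0.4064,0.9137)
P = B + 1.17·ex + -2.34·ey = (0.4437,-3.5591)

0.44 -3.56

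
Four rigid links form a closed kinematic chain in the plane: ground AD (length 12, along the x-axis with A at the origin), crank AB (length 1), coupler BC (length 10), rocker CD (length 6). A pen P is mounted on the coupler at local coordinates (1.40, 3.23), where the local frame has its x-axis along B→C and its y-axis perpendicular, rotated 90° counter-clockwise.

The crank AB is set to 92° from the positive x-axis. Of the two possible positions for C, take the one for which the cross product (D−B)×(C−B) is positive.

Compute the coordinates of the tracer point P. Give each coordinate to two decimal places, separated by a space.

A=(0,0), D=(12.00,0)
B = A + 1.00·(cos92°, sin92°) = (-0.0349, 0.9994)
|BD| = 12.0763
circle(B,10.00) ∩ circle(D,6.00): a=8.6880, h=4.9517
  candidates: C₊=(9.0331,5.2151) cross=59.798; C₋=(8.2135,-4.6543) cross=-59.798
  mode + wants cross > 0 → take C=(9.0331,5.2151) (cross=59.798)
ex = (C−B)/|BC| = (0.9068,0.4216); ey = (-0.4216,0.9068)
P = B + 1.40·ex + 3.23·ey = (-0.1271,4.5185)

-0.13 4.52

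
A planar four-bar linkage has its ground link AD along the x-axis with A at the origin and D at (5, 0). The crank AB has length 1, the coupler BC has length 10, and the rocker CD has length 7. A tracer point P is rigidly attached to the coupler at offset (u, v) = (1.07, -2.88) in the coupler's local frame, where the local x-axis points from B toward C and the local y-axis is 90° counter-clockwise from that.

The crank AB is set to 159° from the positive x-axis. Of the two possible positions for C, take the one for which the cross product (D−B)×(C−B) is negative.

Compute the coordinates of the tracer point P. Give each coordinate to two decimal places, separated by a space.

-2.30 -2.39

A=(0,0), D=(5.00,0)
B = A + 1.00·(cos159°, sin159°) = (-0.9336, 0.3584)
|BD| = 5.9444
circle(B,10.00) ∩ circle(D,7.00): a=7.2620, h=6.8749
  candidates: C₊=(6.7296,6.7829) cross=40.867; C₋=(5.9007,-6.9418) cross=-40.867
  mode - wants cross < 0 → take C=(5.9007,-6.9418) (cross=-40.867)
ex = (C−B)/|BC| = (0.6834,-0.7300); ey = (0.7300,0.6834)
P = B + 1.07·ex + -2.88·ey = (-2.3048,-2.3910)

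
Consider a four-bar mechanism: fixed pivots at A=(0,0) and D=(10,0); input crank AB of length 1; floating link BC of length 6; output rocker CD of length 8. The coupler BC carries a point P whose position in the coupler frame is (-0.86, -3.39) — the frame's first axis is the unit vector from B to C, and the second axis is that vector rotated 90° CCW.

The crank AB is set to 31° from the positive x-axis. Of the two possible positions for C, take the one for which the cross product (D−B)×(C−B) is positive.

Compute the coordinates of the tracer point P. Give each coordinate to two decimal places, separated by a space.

A=(0,0), D=(10.00,0)
B = A + 1.00·(cos31°, sin31°) = (0.8572, 0.5150)
|BD| = 9.1573
circle(B,6.00) ∩ circle(D,8.00): a=3.0498, h=5.1671
  candidates: C₊=(4.1928,5.5024) cross=47.316; C₋=(3.6116,-4.8154) cross=-47.316
  mode + wants cross > 0 → take C=(4.1928,5.5024) (cross=47.316)
ex = (C−B)/|BC| = (0.5559,0.8312); ey = (-0.8312,0.5559)
P = B + -0.86·ex + -3.39·ey = (3.1969,-2.0844)

3.20 -2.08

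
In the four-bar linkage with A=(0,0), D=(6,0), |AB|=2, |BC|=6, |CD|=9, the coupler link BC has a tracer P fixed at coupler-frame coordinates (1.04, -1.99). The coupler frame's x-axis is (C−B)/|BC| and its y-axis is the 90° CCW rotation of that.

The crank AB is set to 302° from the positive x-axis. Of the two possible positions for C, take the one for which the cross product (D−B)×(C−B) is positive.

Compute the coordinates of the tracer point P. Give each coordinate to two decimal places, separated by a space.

A=(0,0), D=(6.00,0)
B = A + 2.00·(cos302°, sin302°) = (1.0598, -1.6961)
|BD| = 5.2232
circle(B,6.00) ∩ circle(D,9.00): a=-1.6961, h=5.7553
  candidates: C₊=(-2.4132,3.1965) cross=30.061; C₋=(1.3245,-7.6903) cross=-30.061
  mode + wants cross > 0 → take C=(-2.4132,3.1965) (cross=30.061)
ex = (C−B)/|BC| = (-0.5788,0.8154); ey = (-0.8154,-0.5788)
P = B + 1.04·ex + -1.99·ey = (2.0806,0.3039)

2.08 0.30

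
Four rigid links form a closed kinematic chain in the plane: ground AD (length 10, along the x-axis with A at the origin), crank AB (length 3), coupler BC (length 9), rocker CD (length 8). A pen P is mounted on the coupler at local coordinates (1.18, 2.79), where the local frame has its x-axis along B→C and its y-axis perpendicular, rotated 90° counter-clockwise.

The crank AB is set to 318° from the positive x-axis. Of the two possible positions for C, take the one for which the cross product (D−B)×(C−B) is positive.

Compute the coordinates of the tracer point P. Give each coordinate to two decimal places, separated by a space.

A=(0,0), D=(10.00,0)
B = A + 3.00·(cos318°, sin318°) = (2.2294, -2.0074)
|BD| = 8.0257
circle(B,9.00) ∩ circle(D,8.00): a=5.0719, h=7.4347
  candidates: C₊=(5.2806,6.4596) cross=59.669; C₋=(8.9997,-7.9372) cross=-59.669
  mode + wants cross > 0 → take C=(5.2806,6.4596) (cross=59.669)
ex = (C−B)/|BC| = (0.3390,0.9408); ey = (-0.9408,0.3390)
P = B + 1.18·ex + 2.79·ey = (0.0047,0.0486)

0.00 0.05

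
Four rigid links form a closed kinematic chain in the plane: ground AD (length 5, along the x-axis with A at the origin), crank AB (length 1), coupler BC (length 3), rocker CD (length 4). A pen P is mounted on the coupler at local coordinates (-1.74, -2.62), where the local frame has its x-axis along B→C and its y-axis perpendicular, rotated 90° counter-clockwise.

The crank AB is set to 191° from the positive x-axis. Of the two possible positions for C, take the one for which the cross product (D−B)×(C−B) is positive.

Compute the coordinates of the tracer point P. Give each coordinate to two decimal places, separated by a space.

-0.71 -3.32

A=(0,0), D=(5.00,0)
B = A + 1.00·(cos191°, sin191°) = (-0.9816, -0.1908)
|BD| = 5.9847
circle(B,3.00) ∩ circle(D,4.00): a=2.4075, h=1.7899
  candidates: C₊=(1.3676,1.6750) cross=10.712; C₋=(1.4817,-1.9031) cross=-10.712
  mode + wants cross > 0 → take C=(1.3676,1.6750) (cross=10.712)
ex = (C−B)/|BC| = (0.7831,0.6219); ey = (-0.6219,0.7831)
P = B + -1.74·ex + -2.62·ey = (-0.7147,-3.3246)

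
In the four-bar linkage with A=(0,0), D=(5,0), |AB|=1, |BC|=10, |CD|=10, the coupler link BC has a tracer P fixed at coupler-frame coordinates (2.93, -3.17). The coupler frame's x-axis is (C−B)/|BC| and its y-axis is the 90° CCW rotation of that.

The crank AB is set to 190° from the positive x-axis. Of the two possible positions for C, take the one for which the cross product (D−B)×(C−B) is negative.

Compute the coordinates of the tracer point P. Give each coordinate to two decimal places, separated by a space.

A=(0,0), D=(5.00,0)
B = A + 1.00·(cos190°, sin190°) = (-0.9848, -0.1736)
|BD| = 5.9873
circle(B,10.00) ∩ circle(D,10.00): a=2.9937, h=9.5414
  candidates: C₊=(1.7309,9.4505) cross=57.127; C₋=(2.2843,-9.6242) cross=-57.127
  mode - wants cross < 0 → take C=(2.2843,-9.6242) (cross=-57.127)
ex = (C−B)/|BC| = (0.3269,-0.9451); ey = (0.9451,0.3269)
P = B + 2.93·ex + -3.17·ey = (-3.0228,-3.9790)

-3.02 -3.98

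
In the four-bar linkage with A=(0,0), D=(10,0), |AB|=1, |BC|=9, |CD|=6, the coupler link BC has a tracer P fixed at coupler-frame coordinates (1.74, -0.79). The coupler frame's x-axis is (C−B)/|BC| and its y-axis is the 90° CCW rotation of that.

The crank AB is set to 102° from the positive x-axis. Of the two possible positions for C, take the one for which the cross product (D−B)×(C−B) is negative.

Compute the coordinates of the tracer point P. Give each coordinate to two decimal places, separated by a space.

0.59 -0.76

A=(0,0), D=(10.00,0)
B = A + 1.00·(cos102°, sin102°) = (-0.2079, 0.9781)
|BD| = 10.2547
circle(B,9.00) ∩ circle(D,6.00): a=7.3215, h=5.2341
  candidates: C₊=(7.5794,5.4901) cross=53.674; C₋=(6.5809,-4.9305) cross=-53.674
  mode - wants cross < 0 → take C=(6.5809,-4.9305) (cross=-53.674)
ex = (C−B)/|BC| = (0.7543,-0.6565); ey = (0.6565,0.7543)
P = B + 1.74·ex + -0.79·ey = (0.5859,-0.7601)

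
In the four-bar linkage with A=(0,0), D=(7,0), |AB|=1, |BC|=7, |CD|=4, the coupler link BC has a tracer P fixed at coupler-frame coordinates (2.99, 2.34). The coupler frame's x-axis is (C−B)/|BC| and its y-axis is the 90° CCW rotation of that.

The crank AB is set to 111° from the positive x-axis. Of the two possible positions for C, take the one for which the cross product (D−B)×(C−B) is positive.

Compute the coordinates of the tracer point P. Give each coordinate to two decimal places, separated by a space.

A=(0,0), D=(7.00,0)
B = A + 1.00·(cos111°, sin111°) = (-0.3584, 0.9336)
|BD| = 7.4174
circle(B,7.00) ∩ circle(D,4.00): a=5.9332, h=3.7145
  candidates: C₊=(5.9952,3.8717) cross=27.552; C₋=(5.0601,-3.4981) cross=-27.552
  mode + wants cross > 0 → take C=(5.9952,3.8717) (cross=27.552)
ex = (C−B)/|BC| = (0.9076,0.4197); ey = (-0.4197,0.9076)
P = B + 2.99·ex + 2.34·ey = (1.3733,4.3125)

1.37 4.31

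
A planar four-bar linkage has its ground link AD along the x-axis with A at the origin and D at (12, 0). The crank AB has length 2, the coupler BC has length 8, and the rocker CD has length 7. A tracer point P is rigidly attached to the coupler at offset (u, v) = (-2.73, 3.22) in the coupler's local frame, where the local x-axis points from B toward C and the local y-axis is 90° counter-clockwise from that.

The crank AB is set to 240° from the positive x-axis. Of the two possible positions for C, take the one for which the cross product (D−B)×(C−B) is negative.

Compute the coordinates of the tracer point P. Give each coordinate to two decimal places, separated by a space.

-2.51 2.21

A=(0,0), D=(12.00,0)
B = A + 2.00·(cos240°, sin240°) = (-1.0000, -1.7321)
|BD| = 13.1149
circle(B,8.00) ∩ circle(D,7.00): a=7.1293, h=3.6295
  candidates: C₊=(5.5875,2.8072) cross=47.600; C₋=(6.5462,-4.3882) cross=-47.600
  mode - wants cross < 0 → take C=(6.5462,-4.3882) (cross=-47.600)
ex = (C−B)/|BC| = (0.9433,-0.3320); ey = (0.3320,0.9433)
P = B + -2.73·ex + 3.22·ey = (-2.5061,2.2117)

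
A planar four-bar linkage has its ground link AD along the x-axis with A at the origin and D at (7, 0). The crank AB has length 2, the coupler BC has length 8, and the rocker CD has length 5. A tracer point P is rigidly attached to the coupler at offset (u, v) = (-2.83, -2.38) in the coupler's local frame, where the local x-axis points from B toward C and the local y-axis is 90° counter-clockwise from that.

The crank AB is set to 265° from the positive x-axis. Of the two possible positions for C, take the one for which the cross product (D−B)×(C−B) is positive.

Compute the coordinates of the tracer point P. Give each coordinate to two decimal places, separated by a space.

0.03 -5.68

A=(0,0), D=(7.00,0)
B = A + 2.00·(cos265°, sin265°) = (-0.1743, -1.9924)
|BD| = 7.4458
circle(B,8.00) ∩ circle(D,5.00): a=6.3418, h=4.8766
  candidates: C₊=(4.6314,4.4034) cross=36.310; C₋=(7.2412,-4.9942) cross=-36.310
  mode + wants cross > 0 → take C=(4.6314,4.4034) (cross=36.310)
ex = (C−B)/|BC| = (0.6007,0.7995); ey = (-0.7995,0.6007)
P = B + -2.83·ex + -2.38·ey = (0.0284,-5.6846)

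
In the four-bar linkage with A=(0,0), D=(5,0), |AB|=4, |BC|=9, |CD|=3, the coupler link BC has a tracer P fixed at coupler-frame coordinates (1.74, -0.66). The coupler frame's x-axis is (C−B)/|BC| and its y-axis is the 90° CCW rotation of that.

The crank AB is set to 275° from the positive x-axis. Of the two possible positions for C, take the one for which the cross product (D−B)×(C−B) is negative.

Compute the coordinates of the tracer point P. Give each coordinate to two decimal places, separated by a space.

A=(0,0), D=(5.00,0)
B = A + 4.00·(cos275°, sin275°) = (0.3486, -3.9848)
|BD| = 6.1248
circle(B,9.00) ∩ circle(D,3.00): a=8.9401, h=1.0365
  candidates: C₊=(6.4637,2.6187) cross=6.348; C₋=(7.8123,1.0445) cross=-6.348
  mode - wants cross < 0 → take C=(7.8123,1.0445) (cross=-6.348)
ex = (C−B)/|BC| = (0.8293,0.5588); ey = (-0.5588,0.8293)
P = B + 1.74·ex + -0.66·ey = (2.1604,-3.5598)

2.16 -3.56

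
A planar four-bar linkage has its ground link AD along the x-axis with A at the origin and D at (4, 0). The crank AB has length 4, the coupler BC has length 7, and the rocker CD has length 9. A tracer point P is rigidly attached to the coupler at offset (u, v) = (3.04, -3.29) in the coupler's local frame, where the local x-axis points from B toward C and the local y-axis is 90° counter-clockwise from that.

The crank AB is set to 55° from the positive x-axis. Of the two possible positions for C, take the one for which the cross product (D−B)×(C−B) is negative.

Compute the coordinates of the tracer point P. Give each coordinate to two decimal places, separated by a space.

A=(0,0), D=(4.00,0)
B = A + 4.00·(cos55°, sin55°) = (2.2943, 3.2766)
|BD| = 3.6940
circle(B,7.00) ∩ circle(D,9.00): a=-2.4844, h=6.5443
  candidates: C₊=(6.9520,8.5021) cross=24.175; C₋=(-4.6577,2.4584) cross=-24.175
  mode - wants cross < 0 → take C=(-4.6577,2.4584) (cross=-24.175)
ex = (C−B)/|BC| = (-0.9931,-0.1169); ey = (0.1169,-0.9931)
P = B + 3.04·ex + -3.29·ey = (-1.1094,6.1887)

-1.11 6.19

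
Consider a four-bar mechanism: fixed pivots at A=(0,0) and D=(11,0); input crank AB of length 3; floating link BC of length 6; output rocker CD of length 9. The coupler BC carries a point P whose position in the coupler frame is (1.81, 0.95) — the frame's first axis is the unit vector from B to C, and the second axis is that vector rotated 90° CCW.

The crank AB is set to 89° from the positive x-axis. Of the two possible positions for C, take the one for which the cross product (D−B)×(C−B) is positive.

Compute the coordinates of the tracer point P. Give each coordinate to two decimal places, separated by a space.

0.94 4.84

A=(0,0), D=(11.00,0)
B = A + 3.00·(cos89°, sin89°) = (0.0524, 2.9995)
|BD| = 11.3511
circle(B,6.00) ∩ circle(D,9.00): a=3.6934, h=4.7285
  candidates: C₊=(4.8640,6.5840) cross=53.674; C₋=(2.3649,-2.5369) cross=-53.674
  mode + wants cross > 0 → take C=(4.8640,6.5840) (cross=53.674)
ex = (C−B)/|BC| = (0.8019,0.5974); ey = (-0.5974,0.8019)
P = B + 1.81·ex + 0.95·ey = (0.9363,4.8427)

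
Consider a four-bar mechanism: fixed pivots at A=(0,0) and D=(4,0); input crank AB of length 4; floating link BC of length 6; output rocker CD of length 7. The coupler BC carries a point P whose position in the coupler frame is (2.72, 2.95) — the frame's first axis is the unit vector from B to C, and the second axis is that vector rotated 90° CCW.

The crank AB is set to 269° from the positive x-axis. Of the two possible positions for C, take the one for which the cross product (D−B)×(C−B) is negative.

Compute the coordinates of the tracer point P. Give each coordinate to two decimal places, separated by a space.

A=(0,0), D=(4.00,0)
B = A + 4.00·(cos269°, sin269°) = (-0.0698, -3.9994)
|BD| = 5.7060
circle(B,6.00) ∩ circle(D,7.00): a=1.7139, h=5.7500
  candidates: C₊=(-2.8776,1.3031) cross=32.810; C₋=(5.1828,-6.8993) cross=-32.810
  mode - wants cross < 0 → take C=(5.1828,-6.8993) (cross=-32.810)
ex = (C−B)/|BC| = (0.8754,-0.4833); ey = (0.4833,0.8754)
P = B + 2.72·ex + 2.95·ey = (3.7372,-2.7315)

3.74 -2.73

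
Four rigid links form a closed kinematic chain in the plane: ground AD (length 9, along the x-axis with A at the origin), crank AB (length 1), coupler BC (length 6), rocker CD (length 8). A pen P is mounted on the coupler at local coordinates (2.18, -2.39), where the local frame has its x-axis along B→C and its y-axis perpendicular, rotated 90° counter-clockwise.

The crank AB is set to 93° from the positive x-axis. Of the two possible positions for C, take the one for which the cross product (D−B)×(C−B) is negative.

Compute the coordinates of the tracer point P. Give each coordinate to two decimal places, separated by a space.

A=(0,0), D=(9.00,0)
B = A + 1.00·(cos93°, sin93°) = (-0.0523, 0.9986)
|BD| = 9.1073
circle(B,6.00) ∩ circle(D,8.00): a=3.0164, h=5.1867
  candidates: C₊=(3.5146,5.8233) cross=47.236; C₋=(2.3771,-4.4875) cross=-47.236
  mode - wants cross < 0 → take C=(2.3771,-4.4875) (cross=-47.236)
ex = (C−B)/|BC| = (0.4049,-0.9144); ey = (0.9144,0.4049)
P = B + 2.18·ex + -2.39·ey = (-1.3549,-1.9624)

-1.35 -1.96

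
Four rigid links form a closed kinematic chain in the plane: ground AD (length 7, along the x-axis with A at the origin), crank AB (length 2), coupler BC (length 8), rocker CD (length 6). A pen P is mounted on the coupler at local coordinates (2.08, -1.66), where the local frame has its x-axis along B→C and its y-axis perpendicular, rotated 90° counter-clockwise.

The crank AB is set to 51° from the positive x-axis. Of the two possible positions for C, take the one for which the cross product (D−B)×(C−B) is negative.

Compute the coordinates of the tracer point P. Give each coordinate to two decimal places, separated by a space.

A=(0,0), D=(7.00,0)
B = A + 2.00·(cos51°, sin51°) = (1.2586, 1.5543)
|BD| = 5.9480
circle(B,8.00) ∩ circle(D,6.00): a=5.3277, h=5.9679
  candidates: C₊=(7.9607,5.9226) cross=35.497; C₋=(4.8418,-5.5984) cross=-35.497
  mode - wants cross < 0 → take C=(4.8418,-5.5984) (cross=-35.497)
ex = (C−B)/|BC| = (0.4479,-0.8941); ey = (0.8941,0.4479)
P = B + 2.08·ex + -1.66·ey = (0.7061,-1.0489)

0.71 -1.05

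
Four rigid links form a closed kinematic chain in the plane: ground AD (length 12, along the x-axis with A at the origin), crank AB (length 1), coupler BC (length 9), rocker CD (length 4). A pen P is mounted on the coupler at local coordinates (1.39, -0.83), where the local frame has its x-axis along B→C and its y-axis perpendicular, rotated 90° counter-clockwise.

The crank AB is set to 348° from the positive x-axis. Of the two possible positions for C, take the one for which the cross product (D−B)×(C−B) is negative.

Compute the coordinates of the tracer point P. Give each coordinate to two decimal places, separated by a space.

2.03 -1.44

A=(0,0), D=(12.00,0)
B = A + 1.00·(cos348°, sin348°) = (0.9781, -0.2079)
|BD| = 11.0238
circle(B,9.00) ∩ circle(D,4.00): a=8.4601, h=3.0704
  candidates: C₊=(9.3788,3.0215) cross=33.847; C₋=(9.4946,-3.1182) cross=-33.847
  mode - wants cross < 0 → take C=(9.4946,-3.1182) (cross=-33.847)
ex = (C−B)/|BC| = (0.9463,-0.3234); ey = (0.3234,0.9463)
P = B + 1.39·ex + -0.83·ey = (2.0251,-1.4428)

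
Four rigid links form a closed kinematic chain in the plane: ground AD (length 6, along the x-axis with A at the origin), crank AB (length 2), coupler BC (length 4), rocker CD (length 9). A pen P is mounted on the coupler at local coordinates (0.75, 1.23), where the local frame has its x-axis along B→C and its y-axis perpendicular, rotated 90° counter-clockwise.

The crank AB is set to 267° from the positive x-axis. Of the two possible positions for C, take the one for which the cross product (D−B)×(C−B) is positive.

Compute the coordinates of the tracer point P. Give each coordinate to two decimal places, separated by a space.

-1.50 -2.35

A=(0,0), D=(6.00,0)
B = A + 2.00·(cos267°, sin267°) = (-0.1047, -1.9973)
|BD| = 6.4231
circle(B,4.00) ∩ circle(D,9.00): a=-1.8483, h=3.5473
  candidates: C₊=(-2.9644,0.7995) cross=22.785; C₋=(-0.7583,-5.9435) cross=-22.785
  mode + wants cross > 0 → take C=(-2.9644,0.7995) (cross=22.785)
ex = (C−B)/|BC| = (-0.7149,0.6992); ey = (-0.6992,-0.7149)
P = B + 0.75·ex + 1.23·ey = (-1.5009,-2.3522)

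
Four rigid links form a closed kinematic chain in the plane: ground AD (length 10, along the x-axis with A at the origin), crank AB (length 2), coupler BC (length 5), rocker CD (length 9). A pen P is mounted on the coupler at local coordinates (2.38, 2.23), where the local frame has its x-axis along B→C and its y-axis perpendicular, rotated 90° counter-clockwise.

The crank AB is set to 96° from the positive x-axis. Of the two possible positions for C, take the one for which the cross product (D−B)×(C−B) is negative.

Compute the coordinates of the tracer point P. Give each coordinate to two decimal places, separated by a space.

2.68 0.47

A=(0,0), D=(10.00,0)
B = A + 2.00·(cos96°, sin96°) = (-0.2091, 1.9890)
|BD| = 10.4010
circle(B,5.00) ∩ circle(D,9.00): a=2.5085, h=4.3252
  candidates: C₊=(3.0802,5.7547) cross=44.987; C₋=(1.4260,-2.7361) cross=-44.987
  mode - wants cross < 0 → take C=(1.4260,-2.7361) (cross=-44.987)
ex = (C−B)/|BC| = (0.3270,-0.9450); ey = (0.9450,0.3270)
P = B + 2.38·ex + 2.23·ey = (2.6766,0.4691)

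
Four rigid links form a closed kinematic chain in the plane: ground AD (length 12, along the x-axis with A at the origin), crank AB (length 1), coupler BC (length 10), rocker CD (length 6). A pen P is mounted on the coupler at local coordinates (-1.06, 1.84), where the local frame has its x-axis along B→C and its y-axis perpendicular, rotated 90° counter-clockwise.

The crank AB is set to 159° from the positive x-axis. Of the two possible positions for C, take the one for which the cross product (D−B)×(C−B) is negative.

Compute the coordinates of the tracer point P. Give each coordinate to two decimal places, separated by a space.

-1.00 2.48

A=(0,0), D=(12.00,0)
B = A + 1.00·(cos159°, sin159°) = (-0.9336, 0.3584)
|BD| = 12.9385
circle(B,10.00) ∩ circle(D,6.00): a=8.9425, h=4.4757
  candidates: C₊=(8.1295,4.5846) cross=57.909; C₋=(7.8815,-4.3633) cross=-57.909
  mode - wants cross < 0 → take C=(7.8815,-4.3633) (cross=-57.909)
ex = (C−B)/|BC| = (0.8815,-0.4722); ey = (0.4722,0.8815)
P = B + -1.06·ex + 1.84·ey = (-0.9992,2.4808)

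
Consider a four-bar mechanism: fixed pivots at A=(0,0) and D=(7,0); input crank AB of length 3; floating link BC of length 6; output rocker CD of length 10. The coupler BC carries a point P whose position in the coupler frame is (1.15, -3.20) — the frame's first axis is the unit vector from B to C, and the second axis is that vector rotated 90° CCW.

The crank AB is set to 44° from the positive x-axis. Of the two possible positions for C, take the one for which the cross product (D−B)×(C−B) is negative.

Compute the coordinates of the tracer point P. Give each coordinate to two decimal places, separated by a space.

A=(0,0), D=(7.00,0)
B = A + 3.00·(cos44°, sin44°) = (2.1580, 2.0840)
|BD| = 5.2714
circle(B,6.00) ∩ circle(D,10.00): a=-3.4348, h=4.9196
  candidates: C₊=(0.9479,7.9607) cross=25.933; C₋=(-2.9418,-1.0769) cross=-25.933
  mode - wants cross < 0 → take C=(-2.9418,-1.0769) (cross=-25.933)
ex = (C−B)/|BC| = (-0.8500,-0.5268); ey = (0.5268,-0.8500)
P = B + 1.15·ex + -3.20·ey = (-0.5053,4.1981)

-0.51 4.20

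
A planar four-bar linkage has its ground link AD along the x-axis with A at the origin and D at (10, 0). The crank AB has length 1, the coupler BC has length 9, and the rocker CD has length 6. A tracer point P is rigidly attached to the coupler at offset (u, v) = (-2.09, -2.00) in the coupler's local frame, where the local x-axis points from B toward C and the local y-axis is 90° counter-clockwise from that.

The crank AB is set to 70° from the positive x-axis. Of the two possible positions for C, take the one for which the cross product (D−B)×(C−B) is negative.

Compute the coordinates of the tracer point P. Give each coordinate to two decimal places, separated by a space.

-2.55 0.89

A=(0,0), D=(10.00,0)
B = A + 1.00·(cos70°, sin70°) = (0.3420, 0.9397)
|BD| = 9.7036
circle(B,9.00) ∩ circle(D,6.00): a=7.1705, h=5.4391
  candidates: C₊=(8.0056,5.6588) cross=52.779; C₋=(6.9521,-5.1682) cross=-52.779
  mode - wants cross < 0 → take C=(6.9521,-5.1682) (cross=-52.779)
ex = (C−B)/|BC| = (0.7345,-0.6787); ey = (0.6787,0.7345)
P = B + -2.09·ex + -2.00·ey = (-2.5503,0.8892)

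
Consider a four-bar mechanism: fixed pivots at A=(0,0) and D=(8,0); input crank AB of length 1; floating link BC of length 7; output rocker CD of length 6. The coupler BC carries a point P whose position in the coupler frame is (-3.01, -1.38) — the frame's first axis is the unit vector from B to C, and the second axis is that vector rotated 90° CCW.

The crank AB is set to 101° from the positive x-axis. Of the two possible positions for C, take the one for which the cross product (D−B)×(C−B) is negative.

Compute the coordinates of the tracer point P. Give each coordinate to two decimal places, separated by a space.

-3.12 2.52

A=(0,0), D=(8.00,0)
B = A + 1.00·(cos101°, sin101°) = (-0.1908, 0.9816)
|BD| = 8.2494
circle(B,7.00) ∩ circle(D,6.00): a=4.9126, h=4.9866
  candidates: C₊=(5.2803,5.3482) cross=41.136; C₋=(4.0936,-4.5541) cross=-41.136
  mode - wants cross < 0 → take C=(4.0936,-4.5541) (cross=-41.136)
ex = (C−B)/|BC| = (0.6121,-0.7908); ey = (0.7908,0.6121)
P = B + -3.01·ex + -1.38·ey = (-3.1244,2.5174)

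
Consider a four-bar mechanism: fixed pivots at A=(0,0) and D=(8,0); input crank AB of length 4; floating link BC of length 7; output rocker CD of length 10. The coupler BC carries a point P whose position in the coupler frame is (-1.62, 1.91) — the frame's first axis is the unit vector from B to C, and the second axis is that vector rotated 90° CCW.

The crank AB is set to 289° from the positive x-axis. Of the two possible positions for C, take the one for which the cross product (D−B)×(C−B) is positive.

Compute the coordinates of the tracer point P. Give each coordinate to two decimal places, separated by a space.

0.26 -6.06

A=(0,0), D=(8.00,0)
B = A + 4.00·(cos289°, sin289°) = (1.3023, -3.7821)
|BD| = 7.6918
circle(B,7.00) ∩ circle(D,10.00): a=0.5307, h=6.9799
  candidates: C₊=(-1.6677,2.5567) cross=53.688; C₋=(5.1964,-9.5989) cross=-53.688
  mode + wants cross > 0 → take C=(-1.6677,2.5567) (cross=53.688)
ex = (C−B)/|BC| = (-0.4243,0.9055); ey = (-0.9055,-0.4243)
P = B + -1.62·ex + 1.91·ey = (0.2600,-6.0594)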